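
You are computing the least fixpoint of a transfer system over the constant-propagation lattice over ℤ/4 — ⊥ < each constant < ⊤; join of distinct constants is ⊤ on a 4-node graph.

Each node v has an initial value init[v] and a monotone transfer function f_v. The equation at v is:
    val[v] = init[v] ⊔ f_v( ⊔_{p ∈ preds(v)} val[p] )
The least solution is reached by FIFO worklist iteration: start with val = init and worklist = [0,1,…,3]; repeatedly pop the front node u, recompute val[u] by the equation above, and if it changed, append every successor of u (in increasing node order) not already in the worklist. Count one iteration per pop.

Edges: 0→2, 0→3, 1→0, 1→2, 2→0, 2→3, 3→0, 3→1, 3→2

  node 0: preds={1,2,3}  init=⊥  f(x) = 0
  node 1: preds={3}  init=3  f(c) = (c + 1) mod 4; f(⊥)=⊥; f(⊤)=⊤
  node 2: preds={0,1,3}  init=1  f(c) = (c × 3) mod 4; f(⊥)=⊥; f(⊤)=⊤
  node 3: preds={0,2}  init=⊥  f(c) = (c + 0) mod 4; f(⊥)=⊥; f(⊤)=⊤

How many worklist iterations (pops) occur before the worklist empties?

Iteration log — 8 steps:
  step 1. node 0  ⊔preds=⊤  new=0  old=⊥  +wl: 
  step 2. node 1  ⊔preds=⊥  new=3  stable
  step 3. node 2  ⊔preds=⊤  new=⊤  old=1  +wl: 0
  step 4. node 3  ⊔preds=⊤  new=⊤  old=⊥  +wl: 1,2
  step 5. node 0  ⊔preds=⊤  new=0  stable
  step 6. node 1  ⊔preds=⊤  new=⊤  old=3  +wl: 0
  step 7. node 2  ⊔preds=⊤  new=⊤  stable
  step 8. node 0  ⊔preds=⊤  new=0  stable

Least fixpoint reached:
  node 0: 0
  node 1: ⊤
  node 2: ⊤
  node 3: ⊤

8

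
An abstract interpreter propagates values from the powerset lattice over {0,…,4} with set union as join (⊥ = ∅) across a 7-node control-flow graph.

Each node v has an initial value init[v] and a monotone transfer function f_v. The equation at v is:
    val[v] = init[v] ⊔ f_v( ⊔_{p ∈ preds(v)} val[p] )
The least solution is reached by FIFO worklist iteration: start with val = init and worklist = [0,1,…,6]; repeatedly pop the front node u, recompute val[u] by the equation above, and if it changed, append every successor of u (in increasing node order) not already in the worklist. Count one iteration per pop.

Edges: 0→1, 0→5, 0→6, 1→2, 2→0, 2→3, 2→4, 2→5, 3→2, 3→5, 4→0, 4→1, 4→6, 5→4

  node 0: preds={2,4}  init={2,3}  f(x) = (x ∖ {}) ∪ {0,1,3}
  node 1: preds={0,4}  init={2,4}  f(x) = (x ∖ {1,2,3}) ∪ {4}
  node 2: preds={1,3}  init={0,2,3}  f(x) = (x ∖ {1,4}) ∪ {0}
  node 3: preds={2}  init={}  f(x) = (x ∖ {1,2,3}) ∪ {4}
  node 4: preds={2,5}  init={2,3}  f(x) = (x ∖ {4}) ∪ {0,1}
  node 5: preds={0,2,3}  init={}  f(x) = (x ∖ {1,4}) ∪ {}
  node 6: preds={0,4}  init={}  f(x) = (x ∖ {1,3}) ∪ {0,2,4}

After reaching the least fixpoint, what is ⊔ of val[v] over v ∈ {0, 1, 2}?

Worklist (11 pops):
  #1 pop 0: in={0,2,3} → {0,1,2,3} (was {2,3}); enqueue []
  #2 pop 1: in={0,1,2,3} → {0,2,4} (was {2,4}); enqueue []
  #3 pop 2: in={0,2,4} → {0,2,3} (no change)
  #4 pop 3: in={0,2,3} → {0,4} (was {}); enqueue [2]
  #5 pop 4: in={0,2,3} → {0,1,2,3} (was {2,3}); enqueue [0,1]
  #6 pop 5: in={0,1,2,3,4} → {0,2,3} (was {}); enqueue [4]
  #7 pop 6: in={0,1,2,3} → {0,2,4} (was {}); enqueue []
  #8 pop 2: in={0,2,4} → {0,2,3} (no change)
  #9 pop 0: in={0,1,2,3} → {0,1,2,3} (no change)
  #10 pop 1: in={0,1,2,3} → {0,2,4} (no change)
  #11 pop 4: in={0,2,3} → {0,1,2,3} (no change)

Fixpoint:
  val[0] = {0,1,2,3}
  val[1] = {0,2,4}
  val[2] = {0,2,3}
  val[3] = {0,4}
  val[4] = {0,1,2,3}
  val[5] = {0,2,3}
  val[6] = {0,2,4}

{0,1,2,3,4}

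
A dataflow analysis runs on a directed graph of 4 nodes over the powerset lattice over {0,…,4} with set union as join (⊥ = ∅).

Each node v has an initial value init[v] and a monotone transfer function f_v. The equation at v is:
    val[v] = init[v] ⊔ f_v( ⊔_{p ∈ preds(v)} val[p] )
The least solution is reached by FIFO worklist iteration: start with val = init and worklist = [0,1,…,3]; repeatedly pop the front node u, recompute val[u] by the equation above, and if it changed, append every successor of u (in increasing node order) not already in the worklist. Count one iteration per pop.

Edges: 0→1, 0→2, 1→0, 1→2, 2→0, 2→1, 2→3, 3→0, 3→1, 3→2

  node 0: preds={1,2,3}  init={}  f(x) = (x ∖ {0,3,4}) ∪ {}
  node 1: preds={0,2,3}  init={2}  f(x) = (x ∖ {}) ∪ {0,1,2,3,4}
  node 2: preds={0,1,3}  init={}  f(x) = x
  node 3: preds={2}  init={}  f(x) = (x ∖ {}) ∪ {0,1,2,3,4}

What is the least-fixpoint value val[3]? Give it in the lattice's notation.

{0,1,2,3,4}

Worklist (7 pops):
  #1 pop 0: in={2} → {2} (was {}); enqueue []
  #2 pop 1: in={2} → {0,1,2,3,4} (was {2}); enqueue [0]
  #3 pop 2: in={0,1,2,3,4} → {0,1,2,3,4} (was {}); enqueue [1]
  #4 pop 3: in={0,1,2,3,4} → {0,1,2,3,4} (was {}); enqueue [2]
  #5 pop 0: in={0,1,2,3,4} → {1,2} (was {2}); enqueue []
  #6 pop 1: in={0,1,2,3,4} → {0,1,2,3,4} (no change)
  #7 pop 2: in={0,1,2,3,4} → {0,1,2,3,4} (no change)

Fixpoint:
  val[0] = {1,2}
  val[1] = {0,1,2,3,4}
  val[2] = {0,1,2,3,4}
  val[3] = {0,1,2,3,4}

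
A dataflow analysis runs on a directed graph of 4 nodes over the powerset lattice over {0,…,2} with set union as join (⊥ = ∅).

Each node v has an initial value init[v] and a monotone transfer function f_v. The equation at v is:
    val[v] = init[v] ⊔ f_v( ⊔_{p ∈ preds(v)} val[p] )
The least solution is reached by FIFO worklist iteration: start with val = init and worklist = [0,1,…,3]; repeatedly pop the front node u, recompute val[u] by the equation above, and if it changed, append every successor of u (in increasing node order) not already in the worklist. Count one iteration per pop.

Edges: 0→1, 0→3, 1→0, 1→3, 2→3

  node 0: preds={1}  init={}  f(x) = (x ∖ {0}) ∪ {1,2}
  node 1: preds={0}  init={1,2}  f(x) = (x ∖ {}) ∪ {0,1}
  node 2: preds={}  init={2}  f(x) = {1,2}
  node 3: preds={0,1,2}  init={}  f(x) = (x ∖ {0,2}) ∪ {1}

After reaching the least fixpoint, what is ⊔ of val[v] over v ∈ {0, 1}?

Worklist (5 pops):
  #1 pop 0: in={1,2} → {1,2} (was {}); enqueue []
  #2 pop 1: in={1,2} → {0,1,2} (was {1,2}); enqueue [0]
  #3 pop 2: in={} → {1,2} (was {2}); enqueue []
  #4 pop 3: in={0,1,2} → {1} (was {}); enqueue []
  #5 pop 0: in={0,1,2} → {1,2} (no change)

Fixpoint:
  val[0] = {1,2}
  val[1] = {0,1,2}
  val[2] = {1,2}
  val[3] = {1}

{0,1,2}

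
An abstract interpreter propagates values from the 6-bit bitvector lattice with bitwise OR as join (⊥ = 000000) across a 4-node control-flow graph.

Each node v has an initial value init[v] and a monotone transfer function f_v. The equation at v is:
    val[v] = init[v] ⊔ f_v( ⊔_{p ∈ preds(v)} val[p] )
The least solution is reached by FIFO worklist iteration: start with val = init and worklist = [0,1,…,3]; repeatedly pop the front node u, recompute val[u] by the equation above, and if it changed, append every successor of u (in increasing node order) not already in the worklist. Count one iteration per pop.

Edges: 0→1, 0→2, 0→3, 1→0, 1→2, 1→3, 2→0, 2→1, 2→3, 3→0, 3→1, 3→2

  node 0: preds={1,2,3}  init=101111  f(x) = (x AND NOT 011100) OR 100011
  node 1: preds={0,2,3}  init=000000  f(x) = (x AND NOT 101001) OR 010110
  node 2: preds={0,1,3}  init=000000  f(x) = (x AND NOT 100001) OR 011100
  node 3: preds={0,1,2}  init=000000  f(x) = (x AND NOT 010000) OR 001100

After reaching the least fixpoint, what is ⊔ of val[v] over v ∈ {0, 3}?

101111

Worklist (7 pops):
  #1 pop 0: in=000000 → 101111 (no change)
  #2 pop 1: in=101111 → 010110 (was 000000); enqueue [0]
  #3 pop 2: in=111111 → 011110 (was 000000); enqueue [1]
  #4 pop 3: in=111111 → 101111 (was 000000); enqueue [2]
  #5 pop 0: in=111111 → 101111 (no change)
  #6 pop 1: in=111111 → 010110 (no change)
  #7 pop 2: in=111111 → 011110 (no change)

Fixpoint:
  val[0] = 101111
  val[1] = 010110
  val[2] = 011110
  val[3] = 101111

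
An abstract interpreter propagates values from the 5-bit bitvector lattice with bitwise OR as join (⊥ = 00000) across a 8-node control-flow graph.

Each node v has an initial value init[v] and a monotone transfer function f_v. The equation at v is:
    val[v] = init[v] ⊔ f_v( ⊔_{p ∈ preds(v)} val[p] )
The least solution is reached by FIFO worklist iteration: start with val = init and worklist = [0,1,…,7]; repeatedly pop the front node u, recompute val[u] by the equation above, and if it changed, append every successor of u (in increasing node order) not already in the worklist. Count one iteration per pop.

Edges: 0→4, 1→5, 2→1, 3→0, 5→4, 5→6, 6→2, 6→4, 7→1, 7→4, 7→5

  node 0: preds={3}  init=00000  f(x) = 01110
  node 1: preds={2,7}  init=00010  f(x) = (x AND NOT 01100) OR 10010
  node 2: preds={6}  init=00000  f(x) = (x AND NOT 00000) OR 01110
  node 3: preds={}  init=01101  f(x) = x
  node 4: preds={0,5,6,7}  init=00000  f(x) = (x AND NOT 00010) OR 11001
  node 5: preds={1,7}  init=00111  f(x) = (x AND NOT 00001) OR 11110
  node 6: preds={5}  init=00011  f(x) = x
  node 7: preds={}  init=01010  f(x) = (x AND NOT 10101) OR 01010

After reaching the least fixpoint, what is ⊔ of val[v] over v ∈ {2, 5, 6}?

11111

Iteration log — 13 steps:
  step 1. node 0  ⊔preds=01101  new=01110  old=00000  +wl: 
  step 2. node 1  ⊔preds=01010  new=10010  old=00010  +wl: 
  step 3. node 2  ⊔preds=00011  new=01111  old=00000  +wl: 1
  step 4. node 3  ⊔preds=00000  new=01101  stable
  step 5. node 4  ⊔preds=01111  new=11101  old=00000  +wl: 
  step 6. node 5  ⊔preds=11010  new=11111  old=00111  +wl: 4
  step 7. node 6  ⊔preds=11111  new=11111  old=00011  +wl: 2
  step 8. node 7  ⊔preds=00000  new=01010  stable
  step 9. node 1  ⊔preds=01111  new=10011  old=10010  +wl: 5
  step 10. node 4  ⊔preds=11111  new=11101  stable
  step 11. node 2  ⊔preds=11111  new=11111  old=01111  +wl: 1
  step 12. node 5  ⊔preds=11011  new=11111  stable
  step 13. node 1  ⊔preds=11111  new=10011  stable

Least fixpoint reached:
  node 0: 01110
  node 1: 10011
  node 2: 11111
  node 3: 01101
  node 4: 11101
  node 5: 11111
  node 6: 11111
  node 7: 01010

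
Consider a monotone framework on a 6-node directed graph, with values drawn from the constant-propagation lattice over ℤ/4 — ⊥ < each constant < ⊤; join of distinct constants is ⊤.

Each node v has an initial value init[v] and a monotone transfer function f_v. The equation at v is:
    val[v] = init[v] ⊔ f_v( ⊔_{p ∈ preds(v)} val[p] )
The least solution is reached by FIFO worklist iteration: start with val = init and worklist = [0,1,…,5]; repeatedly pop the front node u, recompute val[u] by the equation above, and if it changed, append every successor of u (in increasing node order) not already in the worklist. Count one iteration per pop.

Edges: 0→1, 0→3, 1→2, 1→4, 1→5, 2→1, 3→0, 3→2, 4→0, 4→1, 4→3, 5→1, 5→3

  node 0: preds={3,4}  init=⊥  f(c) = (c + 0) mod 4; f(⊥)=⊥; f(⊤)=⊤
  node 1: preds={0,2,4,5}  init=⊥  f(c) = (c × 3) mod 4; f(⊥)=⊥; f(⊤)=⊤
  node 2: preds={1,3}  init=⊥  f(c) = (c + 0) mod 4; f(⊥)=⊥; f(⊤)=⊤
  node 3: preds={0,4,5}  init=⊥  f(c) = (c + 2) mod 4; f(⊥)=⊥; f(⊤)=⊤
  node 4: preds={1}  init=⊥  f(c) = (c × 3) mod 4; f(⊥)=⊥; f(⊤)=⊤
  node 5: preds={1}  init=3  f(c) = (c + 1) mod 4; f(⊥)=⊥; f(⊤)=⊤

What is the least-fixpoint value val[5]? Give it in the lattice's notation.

⊤

Worklist (16 pops):
  #1 pop 0: in=⊥ → ⊥ (no change)
  #2 pop 1: in=3 → 1 (was ⊥); enqueue []
  #3 pop 2: in=1 → 1 (was ⊥); enqueue [1]
  #4 pop 3: in=3 → 1 (was ⊥); enqueue [0,2]
  #5 pop 4: in=1 → 3 (was ⊥); enqueue [3]
  #6 pop 5: in=1 → ⊤ (was 3); enqueue []
  #7 pop 1: in=⊤ → ⊤ (was 1); enqueue [4,5]
  #8 pop 0: in=⊤ → ⊤ (was ⊥); enqueue [1]
  #9 pop 2: in=⊤ → ⊤ (was 1); enqueue []
  #10 pop 3: in=⊤ → ⊤ (was 1); enqueue [0,2]
  #11 pop 4: in=⊤ → ⊤ (was 3); enqueue [3]
  #12 pop 5: in=⊤ → ⊤ (no change)
  #13 pop 1: in=⊤ → ⊤ (no change)
  #14 pop 0: in=⊤ → ⊤ (no change)
  #15 pop 2: in=⊤ → ⊤ (no change)
  #16 pop 3: in=⊤ → ⊤ (no change)

Fixpoint:
  val[0] = ⊤
  val[1] = ⊤
  val[2] = ⊤
  val[3] = ⊤
  val[4] = ⊤
  val[5] = ⊤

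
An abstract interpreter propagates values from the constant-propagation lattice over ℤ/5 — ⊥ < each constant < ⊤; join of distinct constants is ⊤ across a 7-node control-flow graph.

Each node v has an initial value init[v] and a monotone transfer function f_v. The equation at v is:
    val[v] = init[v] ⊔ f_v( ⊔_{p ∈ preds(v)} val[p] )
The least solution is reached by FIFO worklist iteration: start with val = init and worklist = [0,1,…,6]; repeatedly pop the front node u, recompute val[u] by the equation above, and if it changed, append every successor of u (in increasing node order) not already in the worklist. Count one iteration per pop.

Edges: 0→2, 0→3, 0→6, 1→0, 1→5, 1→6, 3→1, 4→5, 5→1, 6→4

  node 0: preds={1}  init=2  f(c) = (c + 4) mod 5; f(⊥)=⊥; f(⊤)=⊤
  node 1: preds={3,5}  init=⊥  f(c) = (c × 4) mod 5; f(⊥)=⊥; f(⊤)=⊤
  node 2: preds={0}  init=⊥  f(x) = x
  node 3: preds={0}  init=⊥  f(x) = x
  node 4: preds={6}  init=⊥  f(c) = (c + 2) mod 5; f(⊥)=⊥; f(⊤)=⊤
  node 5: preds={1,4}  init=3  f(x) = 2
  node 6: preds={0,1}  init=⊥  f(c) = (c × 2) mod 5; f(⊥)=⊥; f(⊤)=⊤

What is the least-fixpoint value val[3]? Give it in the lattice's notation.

Trace (18 dequeues):
  [1] u=0 | in ⊥ | out 2 | ==
  [2] u=1 | in 3 | out 2 | prev ⊥ | push {0}
  [3] u=2 | in 2 | out 2 | prev ⊥ | push {}
  [4] u=3 | in 2 | out 2 | prev ⊥ | push {1}
  [5] u=4 | in ⊥ | out ⊥ | ==
  [6] u=5 | in 2 | out ⊤ | prev 3 | push {}
  [7] u=6 | in 2 | out 4 | prev ⊥ | push {4}
  [8] u=0 | in 2 | out ⊤ | prev 2 | push {2,3,6}
  [9] u=1 | in ⊤ | out ⊤ | prev 2 | push {0,5}
  [10] u=4 | in 4 | out 1 | prev ⊥ | push {}
  [11] u=2 | in ⊤ | out ⊤ | prev 2 | push {}
  [12] u=3 | in ⊤ | out ⊤ | prev 2 | push {1}
  [13] u=6 | in ⊤ | out ⊤ | prev 4 | push {4}
  [14] u=0 | in ⊤ | out ⊤ | ==
  [15] u=5 | in ⊤ | out ⊤ | ==
  [16] u=1 | in ⊤ | out ⊤ | ==
  [17] u=4 | in ⊤ | out ⊤ | prev 1 | push {5}
  [18] u=5 | in ⊤ | out ⊤ | ==

Converged values:
  [0] ⊤
  [1] ⊤
  [2] ⊤
  [3] ⊤
  [4] ⊤
  [5] ⊤
  [6] ⊤

⊤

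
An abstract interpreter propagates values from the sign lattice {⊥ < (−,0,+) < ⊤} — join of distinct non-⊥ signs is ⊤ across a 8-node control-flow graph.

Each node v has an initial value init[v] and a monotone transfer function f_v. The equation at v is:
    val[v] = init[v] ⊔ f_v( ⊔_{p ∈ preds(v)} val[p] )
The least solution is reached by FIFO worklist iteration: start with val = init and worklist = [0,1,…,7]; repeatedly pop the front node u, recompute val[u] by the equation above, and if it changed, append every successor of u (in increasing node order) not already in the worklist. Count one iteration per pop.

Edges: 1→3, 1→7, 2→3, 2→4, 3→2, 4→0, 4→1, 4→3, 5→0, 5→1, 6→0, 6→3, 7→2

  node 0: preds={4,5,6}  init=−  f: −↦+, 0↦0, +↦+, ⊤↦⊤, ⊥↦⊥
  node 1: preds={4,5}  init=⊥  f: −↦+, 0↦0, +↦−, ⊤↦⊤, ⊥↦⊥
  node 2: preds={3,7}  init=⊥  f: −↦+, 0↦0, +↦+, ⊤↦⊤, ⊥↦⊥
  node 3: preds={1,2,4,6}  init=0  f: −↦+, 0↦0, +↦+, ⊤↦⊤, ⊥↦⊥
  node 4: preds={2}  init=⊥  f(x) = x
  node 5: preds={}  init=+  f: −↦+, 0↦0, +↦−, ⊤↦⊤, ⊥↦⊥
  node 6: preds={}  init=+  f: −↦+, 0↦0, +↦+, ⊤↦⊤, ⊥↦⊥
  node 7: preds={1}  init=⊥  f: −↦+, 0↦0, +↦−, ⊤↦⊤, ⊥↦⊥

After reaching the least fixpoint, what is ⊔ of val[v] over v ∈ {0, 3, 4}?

⊤

Iteration log — 18 steps:
  step 1. node 0  ⊔preds=+  new=⊤  old=−  +wl: 
  step 2. node 1  ⊔preds=+  new=−  old=⊥  +wl: 
  step 3. node 2  ⊔preds=0  new=0  old=⊥  +wl: 
  step 4. node 3  ⊔preds=⊤  new=⊤  old=0  +wl: 2
  step 5. node 4  ⊔preds=0  new=0  old=⊥  +wl: 0,1,3
  step 6. node 5  ⊔preds=⊥  new=+  stable
  step 7. node 6  ⊔preds=⊥  new=+  stable
  step 8. node 7  ⊔preds=−  new=+  old=⊥  +wl: 
  step 9. node 2  ⊔preds=⊤  new=⊤  old=0  +wl: 4
  step 10. node 0  ⊔preds=⊤  new=⊤  stable
  step 11. node 1  ⊔preds=⊤  new=⊤  old=−  +wl: 7
  step 12. node 3  ⊔preds=⊤  new=⊤  stable
  step 13. node 4  ⊔preds=⊤  new=⊤  old=0  +wl: 0,1,3
  step 14. node 7  ⊔preds=⊤  new=⊤  old=+  +wl: 2
  step 15. node 0  ⊔preds=⊤  new=⊤  stable
  step 16. node 1  ⊔preds=⊤  new=⊤  stable
  step 17. node 3  ⊔preds=⊤  new=⊤  stable
  step 18. node 2  ⊔preds=⊤  new=⊤  stable

Least fixpoint reached:
  node 0: ⊤
  node 1: ⊤
  node 2: ⊤
  node 3: ⊤
  node 4: ⊤
  node 5: +
  node 6: +
  node 7: ⊤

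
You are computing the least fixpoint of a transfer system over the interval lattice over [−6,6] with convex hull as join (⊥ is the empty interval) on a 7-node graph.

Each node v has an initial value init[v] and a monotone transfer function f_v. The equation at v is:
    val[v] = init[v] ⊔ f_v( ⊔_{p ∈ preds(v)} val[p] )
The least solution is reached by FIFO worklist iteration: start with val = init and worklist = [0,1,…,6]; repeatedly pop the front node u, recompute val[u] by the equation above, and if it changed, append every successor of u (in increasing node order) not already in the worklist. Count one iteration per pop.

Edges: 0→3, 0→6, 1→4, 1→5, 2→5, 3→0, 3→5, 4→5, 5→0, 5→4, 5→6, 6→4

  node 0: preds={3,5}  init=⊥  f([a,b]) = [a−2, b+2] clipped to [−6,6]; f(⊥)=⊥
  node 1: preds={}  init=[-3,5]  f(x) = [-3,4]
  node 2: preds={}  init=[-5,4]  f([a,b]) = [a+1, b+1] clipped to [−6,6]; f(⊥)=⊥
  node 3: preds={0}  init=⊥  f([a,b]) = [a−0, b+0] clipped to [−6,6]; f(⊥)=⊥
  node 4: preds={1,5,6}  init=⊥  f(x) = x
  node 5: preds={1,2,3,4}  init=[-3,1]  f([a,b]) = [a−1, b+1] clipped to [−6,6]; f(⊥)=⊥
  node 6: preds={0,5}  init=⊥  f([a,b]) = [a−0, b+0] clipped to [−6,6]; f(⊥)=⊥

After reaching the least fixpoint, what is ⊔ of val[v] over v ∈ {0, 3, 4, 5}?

[-6,6]

Worklist (13 pops):
  #1 pop 0: in=[-3,1] → [-5,3] (was ⊥); enqueue []
  #2 pop 1: in=⊥ → [-3,5] (no change)
  #3 pop 2: in=⊥ → [-5,4] (no change)
  #4 pop 3: in=[-5,3] → [-5,3] (was ⊥); enqueue [0]
  #5 pop 4: in=[-3,5] → [-3,5] (was ⊥); enqueue []
  #6 pop 5: in=[-5,5] → [-6,6] (was [-3,1]); enqueue [4]
  #7 pop 6: in=[-6,6] → [-6,6] (was ⊥); enqueue []
  #8 pop 0: in=[-6,6] → [-6,6] (was [-5,3]); enqueue [3,6]
  #9 pop 4: in=[-6,6] → [-6,6] (was [-3,5]); enqueue [5]
  #10 pop 3: in=[-6,6] → [-6,6] (was [-5,3]); enqueue [0]
  #11 pop 6: in=[-6,6] → [-6,6] (no change)
  #12 pop 5: in=[-6,6] → [-6,6] (no change)
  #13 pop 0: in=[-6,6] → [-6,6] (no change)

Fixpoint:
  val[0] = [-6,6]
  val[1] = [-3,5]
  val[2] = [-5,4]
  val[3] = [-6,6]
  val[4] = [-6,6]
  val[5] = [-6,6]
  val[6] = [-6,6]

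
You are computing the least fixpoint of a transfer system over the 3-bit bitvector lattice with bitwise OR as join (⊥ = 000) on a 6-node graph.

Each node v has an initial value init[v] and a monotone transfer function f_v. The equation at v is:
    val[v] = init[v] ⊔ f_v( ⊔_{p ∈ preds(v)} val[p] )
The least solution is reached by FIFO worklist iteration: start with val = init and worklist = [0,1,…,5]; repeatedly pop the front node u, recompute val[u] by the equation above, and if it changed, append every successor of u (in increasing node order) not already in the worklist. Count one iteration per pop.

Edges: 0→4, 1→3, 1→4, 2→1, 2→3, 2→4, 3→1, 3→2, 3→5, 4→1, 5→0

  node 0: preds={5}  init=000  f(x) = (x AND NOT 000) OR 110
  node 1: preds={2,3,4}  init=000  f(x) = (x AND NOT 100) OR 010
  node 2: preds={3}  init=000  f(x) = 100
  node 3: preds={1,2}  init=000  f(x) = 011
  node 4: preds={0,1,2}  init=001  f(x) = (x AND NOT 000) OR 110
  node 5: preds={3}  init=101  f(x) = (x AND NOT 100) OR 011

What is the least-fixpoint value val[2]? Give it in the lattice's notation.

Trace (9 dequeues):
  [1] u=0 | in 101 | out 111 | prev 000 | push {}
  [2] u=1 | in 001 | out 011 | prev 000 | push {}
  [3] u=2 | in 000 | out 100 | prev 000 | push {1}
  [4] u=3 | in 111 | out 011 | prev 000 | push {2}
  [5] u=4 | in 111 | out 111 | prev 001 | push {}
  [6] u=5 | in 011 | out 111 | prev 101 | push {0}
  [7] u=1 | in 111 | out 011 | ==
  [8] u=2 | in 011 | out 100 | ==
  [9] u=0 | in 111 | out 111 | ==

Converged values:
  [0] 111
  [1] 011
  [2] 100
  [3] 011
  [4] 111
  [5] 111

100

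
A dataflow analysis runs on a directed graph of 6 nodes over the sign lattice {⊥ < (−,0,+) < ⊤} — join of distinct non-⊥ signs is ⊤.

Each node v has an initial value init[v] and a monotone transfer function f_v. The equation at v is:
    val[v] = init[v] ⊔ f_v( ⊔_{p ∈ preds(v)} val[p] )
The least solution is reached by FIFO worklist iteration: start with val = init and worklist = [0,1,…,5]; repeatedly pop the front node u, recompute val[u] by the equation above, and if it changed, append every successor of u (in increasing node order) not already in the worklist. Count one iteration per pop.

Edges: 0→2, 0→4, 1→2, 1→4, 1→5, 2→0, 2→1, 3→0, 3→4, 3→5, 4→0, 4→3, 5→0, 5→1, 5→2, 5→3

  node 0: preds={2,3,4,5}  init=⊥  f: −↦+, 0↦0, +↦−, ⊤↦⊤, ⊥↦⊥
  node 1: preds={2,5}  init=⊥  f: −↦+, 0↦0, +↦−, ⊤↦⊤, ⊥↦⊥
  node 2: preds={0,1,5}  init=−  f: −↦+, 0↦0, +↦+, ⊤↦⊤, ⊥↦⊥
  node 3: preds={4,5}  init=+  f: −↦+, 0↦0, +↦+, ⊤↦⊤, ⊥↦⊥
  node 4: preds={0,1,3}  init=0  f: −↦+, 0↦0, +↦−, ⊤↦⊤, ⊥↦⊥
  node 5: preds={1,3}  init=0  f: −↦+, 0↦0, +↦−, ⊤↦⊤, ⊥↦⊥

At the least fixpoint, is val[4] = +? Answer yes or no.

Iteration log — 10 steps:
  step 1. node 0  ⊔preds=⊤  new=⊤  old=⊥  +wl: 
  step 2. node 1  ⊔preds=⊤  new=⊤  old=⊥  +wl: 
  step 3. node 2  ⊔preds=⊤  new=⊤  old=−  +wl: 0,1
  step 4. node 3  ⊔preds=0  new=⊤  old=+  +wl: 
  step 5. node 4  ⊔preds=⊤  new=⊤  old=0  +wl: 3
  step 6. node 5  ⊔preds=⊤  new=⊤  old=0  +wl: 2
  step 7. node 0  ⊔preds=⊤  new=⊤  stable
  step 8. node 1  ⊔preds=⊤  new=⊤  stable
  step 9. node 3  ⊔preds=⊤  new=⊤  stable
  step 10. node 2  ⊔preds=⊤  new=⊤  stable

Least fixpoint reached:
  node 0: ⊤
  node 1: ⊤
  node 2: ⊤
  node 3: ⊤
  node 4: ⊤
  node 5: ⊤

no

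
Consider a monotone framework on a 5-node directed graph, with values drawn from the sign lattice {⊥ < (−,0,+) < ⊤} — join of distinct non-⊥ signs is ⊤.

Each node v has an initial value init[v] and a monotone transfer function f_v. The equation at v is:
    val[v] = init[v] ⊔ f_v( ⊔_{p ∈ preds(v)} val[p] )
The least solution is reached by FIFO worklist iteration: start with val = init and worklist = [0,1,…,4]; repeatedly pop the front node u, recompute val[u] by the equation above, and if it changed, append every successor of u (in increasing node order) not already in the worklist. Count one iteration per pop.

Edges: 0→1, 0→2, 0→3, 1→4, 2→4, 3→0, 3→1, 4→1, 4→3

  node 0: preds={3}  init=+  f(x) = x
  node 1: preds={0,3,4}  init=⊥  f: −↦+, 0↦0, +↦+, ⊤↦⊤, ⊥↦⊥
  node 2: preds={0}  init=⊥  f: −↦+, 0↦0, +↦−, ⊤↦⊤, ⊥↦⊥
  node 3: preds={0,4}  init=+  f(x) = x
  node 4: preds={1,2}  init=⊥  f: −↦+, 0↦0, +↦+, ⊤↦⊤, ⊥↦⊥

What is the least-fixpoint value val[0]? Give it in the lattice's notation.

Worklist (13 pops):
  #1 pop 0: in=+ → + (no change)
  #2 pop 1: in=+ → + (was ⊥); enqueue []
  #3 pop 2: in=+ → − (was ⊥); enqueue []
  #4 pop 3: in=+ → + (no change)
  #5 pop 4: in=⊤ → ⊤ (was ⊥); enqueue [1,3]
  #6 pop 1: in=⊤ → ⊤ (was +); enqueue [4]
  #7 pop 3: in=⊤ → ⊤ (was +); enqueue [0,1]
  #8 pop 4: in=⊤ → ⊤ (no change)
  #9 pop 0: in=⊤ → ⊤ (was +); enqueue [2,3]
  #10 pop 1: in=⊤ → ⊤ (no change)
  #11 pop 2: in=⊤ → ⊤ (was −); enqueue [4]
  #12 pop 3: in=⊤ → ⊤ (no change)
  #13 pop 4: in=⊤ → ⊤ (no change)

Fixpoint:
  val[0] = ⊤
  val[1] = ⊤
  val[2] = ⊤
  val[3] = ⊤
  val[4] = ⊤

⊤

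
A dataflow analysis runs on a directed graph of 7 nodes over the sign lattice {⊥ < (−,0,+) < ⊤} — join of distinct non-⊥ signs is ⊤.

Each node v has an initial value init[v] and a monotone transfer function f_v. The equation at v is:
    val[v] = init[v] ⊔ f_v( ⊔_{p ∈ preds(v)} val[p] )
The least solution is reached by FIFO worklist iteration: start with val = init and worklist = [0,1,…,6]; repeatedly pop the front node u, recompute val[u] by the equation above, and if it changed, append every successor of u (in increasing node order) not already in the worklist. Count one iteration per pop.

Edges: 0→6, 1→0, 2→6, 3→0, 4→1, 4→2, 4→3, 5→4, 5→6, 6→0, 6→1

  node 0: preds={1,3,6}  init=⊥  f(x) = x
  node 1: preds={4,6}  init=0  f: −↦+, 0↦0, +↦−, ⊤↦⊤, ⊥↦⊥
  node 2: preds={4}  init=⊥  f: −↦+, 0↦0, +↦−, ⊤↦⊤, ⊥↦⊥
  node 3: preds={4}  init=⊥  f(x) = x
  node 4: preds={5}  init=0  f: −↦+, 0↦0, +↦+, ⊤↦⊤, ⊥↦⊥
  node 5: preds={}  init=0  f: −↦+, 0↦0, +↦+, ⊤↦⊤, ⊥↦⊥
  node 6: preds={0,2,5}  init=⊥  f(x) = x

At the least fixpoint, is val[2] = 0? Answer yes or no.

yes

Trace (9 dequeues):
  [1] u=0 | in 0 | out 0 | prev ⊥ | push {}
  [2] u=1 | in 0 | out 0 | ==
  [3] u=2 | in 0 | out 0 | prev ⊥ | push {}
  [4] u=3 | in 0 | out 0 | prev ⊥ | push {0}
  [5] u=4 | in 0 | out 0 | ==
  [6] u=5 | in ⊥ | out 0 | ==
  [7] u=6 | in 0 | out 0 | prev ⊥ | push {1}
  [8] u=0 | in 0 | out 0 | ==
  [9] u=1 | in 0 | out 0 | ==

Converged values:
  [0] 0
  [1] 0
  [2] 0
  [3] 0
  [4] 0
  [5] 0
  [6] 0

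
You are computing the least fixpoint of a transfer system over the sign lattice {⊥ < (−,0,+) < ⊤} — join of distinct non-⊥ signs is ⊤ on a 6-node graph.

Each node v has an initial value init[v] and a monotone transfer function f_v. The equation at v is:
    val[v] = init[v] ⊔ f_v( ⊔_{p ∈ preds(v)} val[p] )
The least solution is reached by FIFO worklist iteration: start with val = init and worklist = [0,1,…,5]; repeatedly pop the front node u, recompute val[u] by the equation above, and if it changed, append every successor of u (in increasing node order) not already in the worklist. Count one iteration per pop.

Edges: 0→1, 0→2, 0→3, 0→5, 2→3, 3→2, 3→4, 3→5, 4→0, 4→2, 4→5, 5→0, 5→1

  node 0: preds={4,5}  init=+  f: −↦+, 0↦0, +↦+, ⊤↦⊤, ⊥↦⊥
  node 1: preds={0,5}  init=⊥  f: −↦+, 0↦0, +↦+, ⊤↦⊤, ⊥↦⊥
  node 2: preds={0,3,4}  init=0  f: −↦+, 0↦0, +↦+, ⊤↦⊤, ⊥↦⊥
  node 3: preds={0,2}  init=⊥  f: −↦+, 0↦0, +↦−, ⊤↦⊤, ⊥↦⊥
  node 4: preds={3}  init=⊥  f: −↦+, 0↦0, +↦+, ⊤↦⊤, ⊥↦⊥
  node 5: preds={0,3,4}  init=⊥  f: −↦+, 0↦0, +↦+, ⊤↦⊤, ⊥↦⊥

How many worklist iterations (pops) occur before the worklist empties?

Worklist (12 pops):
  #1 pop 0: in=⊥ → + (no change)
  #2 pop 1: in=+ → + (was ⊥); enqueue []
  #3 pop 2: in=+ → ⊤ (was 0); enqueue []
  #4 pop 3: in=⊤ → ⊤ (was ⊥); enqueue [2]
  #5 pop 4: in=⊤ → ⊤ (was ⊥); enqueue [0]
  #6 pop 5: in=⊤ → ⊤ (was ⊥); enqueue [1]
  #7 pop 2: in=⊤ → ⊤ (no change)
  #8 pop 0: in=⊤ → ⊤ (was +); enqueue [2,3,5]
  #9 pop 1: in=⊤ → ⊤ (was +); enqueue []
  #10 pop 2: in=⊤ → ⊤ (no change)
  #11 pop 3: in=⊤ → ⊤ (no change)
  #12 pop 5: in=⊤ → ⊤ (no change)

Fixpoint:
  val[0] = ⊤
  val[1] = ⊤
  val[2] = ⊤
  val[3] = ⊤
  val[4] = ⊤
  val[5] = ⊤

12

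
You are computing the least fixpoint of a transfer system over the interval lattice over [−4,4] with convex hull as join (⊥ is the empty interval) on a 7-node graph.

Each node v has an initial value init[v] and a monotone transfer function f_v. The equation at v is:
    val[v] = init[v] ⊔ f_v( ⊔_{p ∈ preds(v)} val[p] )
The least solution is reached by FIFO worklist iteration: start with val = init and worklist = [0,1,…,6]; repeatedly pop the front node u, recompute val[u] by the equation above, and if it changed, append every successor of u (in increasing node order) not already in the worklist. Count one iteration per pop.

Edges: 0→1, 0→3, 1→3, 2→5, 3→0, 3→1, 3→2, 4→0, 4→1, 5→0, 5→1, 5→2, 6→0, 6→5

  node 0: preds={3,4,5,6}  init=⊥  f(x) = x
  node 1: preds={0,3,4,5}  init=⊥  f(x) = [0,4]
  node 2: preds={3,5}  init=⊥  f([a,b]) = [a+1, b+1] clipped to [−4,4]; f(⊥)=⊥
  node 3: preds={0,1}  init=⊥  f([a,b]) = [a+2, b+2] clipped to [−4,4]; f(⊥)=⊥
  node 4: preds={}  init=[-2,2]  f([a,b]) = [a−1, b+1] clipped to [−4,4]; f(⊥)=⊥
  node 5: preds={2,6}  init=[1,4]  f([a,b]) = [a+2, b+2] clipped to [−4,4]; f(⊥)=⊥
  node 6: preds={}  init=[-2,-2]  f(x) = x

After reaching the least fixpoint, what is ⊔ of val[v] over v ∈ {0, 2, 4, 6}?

Trace (11 dequeues):
  [1] u=0 | in [-2,4] | out [-2,4] | prev ⊥ | push {}
  [2] u=1 | in [-2,4] | out [0,4] | prev ⊥ | push {}
  [3] u=2 | in [1,4] | out [2,4] | prev ⊥ | push {}
  [4] u=3 | in [-2,4] | out [0,4] | prev ⊥ | push {0,1,2}
  [5] u=4 | in ⊥ | out [-2,2] | ==
  [6] u=5 | in [-2,4] | out [0,4] | prev [1,4] | push {}
  [7] u=6 | in ⊥ | out [-2,-2] | ==
  [8] u=0 | in [-2,4] | out [-2,4] | ==
  [9] u=1 | in [-2,4] | out [0,4] | ==
  [10] u=2 | in [0,4] | out [1,4] | prev [2,4] | push {5}
  [11] u=5 | in [-2,4] | out [0,4] | ==

Converged values:
  [0] [-2,4]
  [1] [0,4]
  [2] [1,4]
  [3] [0,4]
  [4] [-2,2]
  [5] [0,4]
  [6] [-2,-2]

[-2,4]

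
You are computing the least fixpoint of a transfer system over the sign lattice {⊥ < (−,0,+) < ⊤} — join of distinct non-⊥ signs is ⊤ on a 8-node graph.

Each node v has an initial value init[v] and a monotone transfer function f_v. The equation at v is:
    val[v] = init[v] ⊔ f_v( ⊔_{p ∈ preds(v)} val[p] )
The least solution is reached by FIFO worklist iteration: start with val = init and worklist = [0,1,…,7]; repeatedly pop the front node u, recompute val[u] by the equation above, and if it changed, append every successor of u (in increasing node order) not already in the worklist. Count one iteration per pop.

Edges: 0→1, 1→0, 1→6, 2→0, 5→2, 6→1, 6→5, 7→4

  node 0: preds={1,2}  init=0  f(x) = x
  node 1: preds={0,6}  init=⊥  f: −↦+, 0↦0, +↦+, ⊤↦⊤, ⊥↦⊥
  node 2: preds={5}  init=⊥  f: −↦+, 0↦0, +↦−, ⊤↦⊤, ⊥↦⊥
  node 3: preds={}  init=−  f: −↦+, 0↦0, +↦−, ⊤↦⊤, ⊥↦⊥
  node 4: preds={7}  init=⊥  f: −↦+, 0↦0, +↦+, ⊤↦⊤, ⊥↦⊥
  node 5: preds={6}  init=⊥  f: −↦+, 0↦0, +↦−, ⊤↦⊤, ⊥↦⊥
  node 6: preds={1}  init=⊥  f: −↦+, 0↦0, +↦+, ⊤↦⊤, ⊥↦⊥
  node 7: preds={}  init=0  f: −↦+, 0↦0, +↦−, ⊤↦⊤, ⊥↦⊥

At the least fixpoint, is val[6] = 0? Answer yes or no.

Worklist (13 pops):
  #1 pop 0: in=⊥ → 0 (no change)
  #2 pop 1: in=0 → 0 (was ⊥); enqueue [0]
  #3 pop 2: in=⊥ → ⊥ (no change)
  #4 pop 3: in=⊥ → − (no change)
  #5 pop 4: in=0 → 0 (was ⊥); enqueue []
  #6 pop 5: in=⊥ → ⊥ (no change)
  #7 pop 6: in=0 → 0 (was ⊥); enqueue [1,5]
  #8 pop 7: in=⊥ → 0 (no change)
  #9 pop 0: in=0 → 0 (no change)
  #10 pop 1: in=0 → 0 (no change)
  #11 pop 5: in=0 → 0 (was ⊥); enqueue [2]
  #12 pop 2: in=0 → 0 (was ⊥); enqueue [0]
  #13 pop 0: in=0 → 0 (no change)

Fixpoint:
  val[0] = 0
  val[1] = 0
  val[2] = 0
  val[3] = −
  val[4] = 0
  val[5] = 0
  val[6] = 0
  val[7] = 0

yes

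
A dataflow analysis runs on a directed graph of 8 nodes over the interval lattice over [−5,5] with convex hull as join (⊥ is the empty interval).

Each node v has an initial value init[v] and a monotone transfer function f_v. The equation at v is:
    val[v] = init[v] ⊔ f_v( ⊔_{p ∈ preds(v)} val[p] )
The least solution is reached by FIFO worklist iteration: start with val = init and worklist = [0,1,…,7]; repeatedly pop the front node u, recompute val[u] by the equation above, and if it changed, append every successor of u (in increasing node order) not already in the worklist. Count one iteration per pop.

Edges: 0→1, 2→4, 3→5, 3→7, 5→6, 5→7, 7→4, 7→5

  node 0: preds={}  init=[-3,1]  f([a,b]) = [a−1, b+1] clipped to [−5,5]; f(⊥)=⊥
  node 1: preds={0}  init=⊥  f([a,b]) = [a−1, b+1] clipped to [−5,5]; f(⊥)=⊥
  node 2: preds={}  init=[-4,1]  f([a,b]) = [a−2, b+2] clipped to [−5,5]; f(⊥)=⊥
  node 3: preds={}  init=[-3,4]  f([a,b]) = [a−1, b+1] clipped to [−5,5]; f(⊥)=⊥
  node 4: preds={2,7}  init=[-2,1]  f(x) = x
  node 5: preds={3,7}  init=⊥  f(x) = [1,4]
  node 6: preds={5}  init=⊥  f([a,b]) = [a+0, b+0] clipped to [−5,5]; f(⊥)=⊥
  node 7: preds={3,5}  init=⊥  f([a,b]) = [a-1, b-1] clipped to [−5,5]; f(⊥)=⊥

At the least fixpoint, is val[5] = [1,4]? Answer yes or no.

yes

Trace (10 dequeues):
  [1] u=0 | in ⊥ | out [-3,1] | ==
  [2] u=1 | in [-3,1] | out [-4,2] | prev ⊥ | push {}
  [3] u=2 | in ⊥ | out [-4,1] | ==
  [4] u=3 | in ⊥ | out [-3,4] | ==
  [5] u=4 | in [-4,1] | out [-4,1] | prev [-2,1] | push {}
  [6] u=5 | in [-3,4] | out [1,4] | prev ⊥ | push {}
  [7] u=6 | in [1,4] | out [1,4] | prev ⊥ | push {}
  [8] u=7 | in [-3,4] | out [-4,3] | prev ⊥ | push {4,5}
  [9] u=4 | in [-4,3] | out [-4,3] | prev [-4,1] | push {}
  [10] u=5 | in [-4,4] | out [1,4] | ==

Converged values:
  [0] [-3,1]
  [1] [-4,2]
  [2] [-4,1]
  [3] [-3,4]
  [4] [-4,3]
  [5] [1,4]
  [6] [1,4]
  [7] [-4,3]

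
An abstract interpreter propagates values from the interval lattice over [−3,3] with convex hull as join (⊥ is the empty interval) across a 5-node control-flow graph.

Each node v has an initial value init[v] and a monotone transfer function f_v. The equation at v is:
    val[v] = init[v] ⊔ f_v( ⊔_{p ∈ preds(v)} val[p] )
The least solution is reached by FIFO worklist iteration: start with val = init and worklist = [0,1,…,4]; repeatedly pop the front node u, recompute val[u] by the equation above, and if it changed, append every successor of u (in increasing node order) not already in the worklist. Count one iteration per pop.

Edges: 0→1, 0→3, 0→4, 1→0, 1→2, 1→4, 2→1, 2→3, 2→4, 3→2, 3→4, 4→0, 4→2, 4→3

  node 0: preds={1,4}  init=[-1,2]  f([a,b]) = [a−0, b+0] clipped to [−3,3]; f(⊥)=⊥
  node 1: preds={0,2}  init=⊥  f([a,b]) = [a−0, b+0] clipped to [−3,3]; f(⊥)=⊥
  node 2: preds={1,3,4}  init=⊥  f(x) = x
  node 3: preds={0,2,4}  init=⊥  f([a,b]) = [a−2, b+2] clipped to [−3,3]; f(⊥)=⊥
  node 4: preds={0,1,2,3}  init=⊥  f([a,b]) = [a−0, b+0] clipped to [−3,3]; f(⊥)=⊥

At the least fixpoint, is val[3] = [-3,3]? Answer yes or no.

yes

Worklist (12 pops):
  #1 pop 0: in=⊥ → [-1,2] (no change)
  #2 pop 1: in=[-1,2] → [-1,2] (was ⊥); enqueue [0]
  #3 pop 2: in=[-1,2] → [-1,2] (was ⊥); enqueue [1]
  #4 pop 3: in=[-1,2] → [-3,3] (was ⊥); enqueue [2]
  #5 pop 4: in=[-3,3] → [-3,3] (was ⊥); enqueue [3]
  #6 pop 0: in=[-3,3] → [-3,3] (was [-1,2]); enqueue [4]
  #7 pop 1: in=[-3,3] → [-3,3] (was [-1,2]); enqueue [0]
  #8 pop 2: in=[-3,3] → [-3,3] (was [-1,2]); enqueue [1]
  #9 pop 3: in=[-3,3] → [-3,3] (no change)
  #10 pop 4: in=[-3,3] → [-3,3] (no change)
  #11 pop 0: in=[-3,3] → [-3,3] (no change)
  #12 pop 1: in=[-3,3] → [-3,3] (no change)

Fixpoint:
  val[0] = [-3,3]
  val[1] = [-3,3]
  val[2] = [-3,3]
  val[3] = [-3,3]
  val[4] = [-3,3]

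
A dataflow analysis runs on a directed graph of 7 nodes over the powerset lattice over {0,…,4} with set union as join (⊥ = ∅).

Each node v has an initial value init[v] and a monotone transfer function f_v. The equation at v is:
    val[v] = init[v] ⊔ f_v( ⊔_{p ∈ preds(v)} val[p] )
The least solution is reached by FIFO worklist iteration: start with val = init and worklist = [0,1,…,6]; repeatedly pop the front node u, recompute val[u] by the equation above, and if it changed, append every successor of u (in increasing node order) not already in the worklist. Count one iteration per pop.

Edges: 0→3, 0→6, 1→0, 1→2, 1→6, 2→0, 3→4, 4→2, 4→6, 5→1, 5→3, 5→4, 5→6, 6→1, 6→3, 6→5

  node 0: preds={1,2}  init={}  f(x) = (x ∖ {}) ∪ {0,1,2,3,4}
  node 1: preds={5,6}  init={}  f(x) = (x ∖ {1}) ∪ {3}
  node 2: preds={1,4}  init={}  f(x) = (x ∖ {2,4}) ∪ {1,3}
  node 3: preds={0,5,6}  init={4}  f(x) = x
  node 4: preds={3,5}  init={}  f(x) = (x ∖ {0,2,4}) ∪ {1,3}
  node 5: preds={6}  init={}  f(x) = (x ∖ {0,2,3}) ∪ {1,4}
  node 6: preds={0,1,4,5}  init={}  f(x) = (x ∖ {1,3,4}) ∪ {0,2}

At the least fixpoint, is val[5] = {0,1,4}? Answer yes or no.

no

Worklist (17 pops):
  #1 pop 0: in={} → {0,1,2,3,4} (was {}); enqueue []
  #2 pop 1: in={} → {3} (was {}); enqueue [0]
  #3 pop 2: in={3} → {1,3} (was {}); enqueue []
  #4 pop 3: in={0,1,2,3,4} → {0,1,2,3,4} (was {4}); enqueue []
  #5 pop 4: in={0,1,2,3,4} → {1,3} (was {}); enqueue [2]
  #6 pop 5: in={} → {1,4} (was {}); enqueue [1,3,4]
  #7 pop 6: in={0,1,2,3,4} → {0,2} (was {}); enqueue [5]
  #8 pop 0: in={1,3} → {0,1,2,3,4} (no change)
  #9 pop 2: in={1,3} → {1,3} (no change)
  #10 pop 1: in={0,1,2,4} → {0,2,3,4} (was {3}); enqueue [0,2,6]
  #11 pop 3: in={0,1,2,3,4} → {0,1,2,3,4} (no change)
  #12 pop 4: in={0,1,2,3,4} → {1,3} (no change)
  #13 pop 5: in={0,2} → {1,4} (no change)
  #14 pop 0: in={0,1,2,3,4} → {0,1,2,3,4} (no change)
  #15 pop 2: in={0,1,2,3,4} → {0,1,3} (was {1,3}); enqueue [0]
  #16 pop 6: in={0,1,2,3,4} → {0,2} (no change)
  #17 pop 0: in={0,1,2,3,4} → {0,1,2,3,4} (no change)

Fixpoint:
  val[0] = {0,1,2,3,4}
  val[1] = {0,2,3,4}
  val[2] = {0,1,3}
  val[3] = {0,1,2,3,4}
  val[4] = {1,3}
  val[5] = {1,4}
  val[6] = {0,2}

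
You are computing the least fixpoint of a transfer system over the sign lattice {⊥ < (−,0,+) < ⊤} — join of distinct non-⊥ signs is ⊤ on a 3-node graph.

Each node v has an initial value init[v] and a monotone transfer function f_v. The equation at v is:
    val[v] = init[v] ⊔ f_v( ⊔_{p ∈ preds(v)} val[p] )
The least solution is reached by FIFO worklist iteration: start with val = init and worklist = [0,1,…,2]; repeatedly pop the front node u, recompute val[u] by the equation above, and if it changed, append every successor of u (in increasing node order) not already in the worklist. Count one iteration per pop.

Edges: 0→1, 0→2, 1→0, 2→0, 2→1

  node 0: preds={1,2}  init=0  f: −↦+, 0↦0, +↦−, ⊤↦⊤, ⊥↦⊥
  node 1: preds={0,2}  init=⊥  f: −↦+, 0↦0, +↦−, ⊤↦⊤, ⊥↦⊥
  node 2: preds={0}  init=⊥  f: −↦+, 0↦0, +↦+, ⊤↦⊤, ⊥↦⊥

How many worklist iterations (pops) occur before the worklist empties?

5

Trace (5 dequeues):
  [1] u=0 | in ⊥ | out 0 | ==
  [2] u=1 | in 0 | out 0 | prev ⊥ | push {0}
  [3] u=2 | in 0 | out 0 | prev ⊥ | push {1}
  [4] u=0 | in 0 | out 0 | ==
  [5] u=1 | in 0 | out 0 | ==

Converged values:
  [0] 0
  [1] 0
  [2] 0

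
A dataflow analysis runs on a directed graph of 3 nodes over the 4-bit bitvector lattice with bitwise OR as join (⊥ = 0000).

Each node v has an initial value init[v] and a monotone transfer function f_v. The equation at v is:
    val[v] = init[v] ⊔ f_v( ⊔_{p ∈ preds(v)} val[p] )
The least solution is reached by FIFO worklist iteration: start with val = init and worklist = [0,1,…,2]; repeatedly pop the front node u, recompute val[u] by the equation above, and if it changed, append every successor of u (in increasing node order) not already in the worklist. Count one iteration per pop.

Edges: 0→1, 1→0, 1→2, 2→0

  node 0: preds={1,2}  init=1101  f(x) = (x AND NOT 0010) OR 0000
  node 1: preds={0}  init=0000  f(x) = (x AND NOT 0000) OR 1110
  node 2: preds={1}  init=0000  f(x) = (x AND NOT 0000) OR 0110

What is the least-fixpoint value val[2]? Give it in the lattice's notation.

Iteration log — 4 steps:
  step 1. node 0  ⊔preds=0000  new=1101  stable
  step 2. node 1  ⊔preds=1101  new=1111  old=0000  +wl: 0
  step 3. node 2  ⊔preds=1111  new=1111  old=0000  +wl: 
  step 4. node 0  ⊔preds=1111  new=1101  stable

Least fixpoint reached:
  node 0: 1101
  node 1: 1111
  node 2: 1111

1111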